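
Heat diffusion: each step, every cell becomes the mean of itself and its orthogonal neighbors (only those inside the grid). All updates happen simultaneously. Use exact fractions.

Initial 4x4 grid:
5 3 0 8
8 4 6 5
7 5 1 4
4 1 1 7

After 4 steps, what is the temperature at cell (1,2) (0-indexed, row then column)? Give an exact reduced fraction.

Step 1: cell (1,2) = 16/5
Step 2: cell (1,2) = 109/25
Step 3: cell (1,2) = 4807/1200
Step 4: cell (1,2) = 764993/180000
Full grid after step 4:
  12191/2592 195673/43200 7297/1728 282383/64800
  12919/2700 781481/180000 764993/180000 11263/2700
  39871/9000 250583/60000 229663/60000 35963/9000
  30163/7200 90841/24000 263339/72000 78929/21600

Answer: 764993/180000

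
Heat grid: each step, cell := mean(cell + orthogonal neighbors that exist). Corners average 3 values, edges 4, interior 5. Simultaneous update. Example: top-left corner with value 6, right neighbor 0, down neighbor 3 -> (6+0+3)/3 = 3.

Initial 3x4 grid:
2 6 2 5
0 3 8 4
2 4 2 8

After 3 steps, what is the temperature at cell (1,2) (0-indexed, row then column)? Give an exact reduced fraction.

Step 1: cell (1,2) = 19/5
Step 2: cell (1,2) = 5
Step 3: cell (1,2) = 251/60
Full grid after step 3:
  6517/2160 2437/720 161/36 9823/2160
  7579/2880 2191/600 251/60 14489/2880
  253/90 1573/480 1315/288 5129/1080

Answer: 251/60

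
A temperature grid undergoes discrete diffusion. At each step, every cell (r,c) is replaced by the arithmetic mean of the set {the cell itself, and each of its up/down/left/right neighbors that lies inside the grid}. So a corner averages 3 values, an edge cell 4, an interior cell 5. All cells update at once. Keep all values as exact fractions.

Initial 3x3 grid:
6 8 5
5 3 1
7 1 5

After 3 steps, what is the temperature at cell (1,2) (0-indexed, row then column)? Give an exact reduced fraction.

Answer: 9437/2400

Derivation:
Step 1: cell (1,2) = 7/2
Step 2: cell (1,2) = 141/40
Step 3: cell (1,2) = 9437/2400
Full grid after step 3:
  11231/2160 3929/800 2359/540
  70097/14400 25639/6000 9437/2400
  9341/2160 1771/450 3733/1080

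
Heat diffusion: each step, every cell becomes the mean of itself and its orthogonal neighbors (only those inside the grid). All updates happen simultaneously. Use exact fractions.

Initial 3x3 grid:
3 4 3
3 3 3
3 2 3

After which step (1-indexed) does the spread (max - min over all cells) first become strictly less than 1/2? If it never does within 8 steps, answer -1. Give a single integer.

Answer: 2

Derivation:
Step 1: max=10/3, min=8/3, spread=2/3
Step 2: max=155/48, min=133/48, spread=11/24
  -> spread < 1/2 first at step 2
Step 3: max=1817/576, min=1639/576, spread=89/288
Step 4: max=21491/6912, min=19981/6912, spread=755/3456
Step 5: max=255185/82944, min=242479/82944, spread=6353/41472
Step 6: max=3039515/995328, min=2932453/995328, spread=53531/497664
Step 7: max=36282761/11943936, min=35380855/11943936, spread=450953/5971968
Step 8: max=433780739/143327232, min=426182653/143327232, spread=3799043/71663616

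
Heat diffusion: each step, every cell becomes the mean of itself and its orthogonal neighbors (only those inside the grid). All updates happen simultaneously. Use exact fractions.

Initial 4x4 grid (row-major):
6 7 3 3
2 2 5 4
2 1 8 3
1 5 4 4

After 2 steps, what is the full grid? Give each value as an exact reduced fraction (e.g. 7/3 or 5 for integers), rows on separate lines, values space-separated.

Answer: 25/6 87/20 251/60 139/36
129/40 189/50 81/20 487/120
323/120 309/100 111/25 491/120
83/36 107/30 119/30 41/9

Derivation:
After step 1:
  5 9/2 9/2 10/3
  3 17/5 22/5 15/4
  3/2 18/5 21/5 19/4
  8/3 11/4 21/4 11/3
After step 2:
  25/6 87/20 251/60 139/36
  129/40 189/50 81/20 487/120
  323/120 309/100 111/25 491/120
  83/36 107/30 119/30 41/9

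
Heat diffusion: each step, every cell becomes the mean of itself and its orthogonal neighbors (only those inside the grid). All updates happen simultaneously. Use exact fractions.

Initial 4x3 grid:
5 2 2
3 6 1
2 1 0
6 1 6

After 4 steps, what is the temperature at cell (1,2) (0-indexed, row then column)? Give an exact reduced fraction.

Step 1: cell (1,2) = 9/4
Step 2: cell (1,2) = 511/240
Step 3: cell (1,2) = 17551/7200
Step 4: cell (1,2) = 543757/216000
Full grid after step 4:
  409057/129600 92099/32000 343307/129600
  329941/108000 337879/120000 543757/216000
  106687/36000 15283/5625 538997/216000
  62927/21600 1177429/432000 5158/2025

Answer: 543757/216000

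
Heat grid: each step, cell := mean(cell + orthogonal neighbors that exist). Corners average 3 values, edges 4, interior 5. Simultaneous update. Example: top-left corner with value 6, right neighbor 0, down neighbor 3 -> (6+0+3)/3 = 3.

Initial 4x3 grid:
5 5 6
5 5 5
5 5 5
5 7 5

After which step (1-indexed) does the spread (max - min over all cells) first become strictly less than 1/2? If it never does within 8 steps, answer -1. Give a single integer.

Answer: 3

Derivation:
Step 1: max=17/3, min=5, spread=2/3
Step 2: max=667/120, min=5, spread=67/120
Step 3: max=11719/2160, min=731/144, spread=377/1080
  -> spread < 1/2 first at step 3
Step 4: max=2323291/432000, min=8203/1600, spread=108481/432000
Step 5: max=20786231/3888000, min=13310759/2592000, spread=328037/1555200
Step 6: max=8273394331/1555200000, min=802520021/155520000, spread=248194121/1555200000
Step 7: max=74283117821/13996800000, min=16085482013/3110400000, spread=151875901/1119744000
Step 8: max=4445141895439/839808000000, min=2903104390501/559872000000, spread=289552991/2687385600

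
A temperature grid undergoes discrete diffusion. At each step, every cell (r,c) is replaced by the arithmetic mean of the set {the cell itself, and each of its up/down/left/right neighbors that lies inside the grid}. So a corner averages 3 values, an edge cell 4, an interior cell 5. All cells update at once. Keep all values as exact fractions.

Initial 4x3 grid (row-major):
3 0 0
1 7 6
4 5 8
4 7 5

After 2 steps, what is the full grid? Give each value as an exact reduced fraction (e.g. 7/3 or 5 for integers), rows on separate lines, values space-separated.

Answer: 91/36 289/120 13/4
743/240 43/10 341/80
369/80 99/20 1447/240
55/12 1387/240 215/36

Derivation:
After step 1:
  4/3 5/2 2
  15/4 19/5 21/4
  7/2 31/5 6
  5 21/4 20/3
After step 2:
  91/36 289/120 13/4
  743/240 43/10 341/80
  369/80 99/20 1447/240
  55/12 1387/240 215/36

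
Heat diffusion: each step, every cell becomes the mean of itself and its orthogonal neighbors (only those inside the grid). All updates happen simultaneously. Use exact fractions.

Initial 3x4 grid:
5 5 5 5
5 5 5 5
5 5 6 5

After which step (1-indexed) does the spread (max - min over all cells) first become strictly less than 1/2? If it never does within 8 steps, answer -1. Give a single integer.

Step 1: max=16/3, min=5, spread=1/3
  -> spread < 1/2 first at step 1
Step 2: max=631/120, min=5, spread=31/120
Step 3: max=5611/1080, min=5, spread=211/1080
Step 4: max=556897/108000, min=9047/1800, spread=14077/108000
Step 5: max=5000407/972000, min=543683/108000, spread=5363/48600
Step 6: max=149540809/29160000, min=302869/60000, spread=93859/1166400
Step 7: max=8958274481/1749600000, min=491336467/97200000, spread=4568723/69984000
Step 8: max=536660435629/104976000000, min=14761618889/2916000000, spread=8387449/167961600

Answer: 1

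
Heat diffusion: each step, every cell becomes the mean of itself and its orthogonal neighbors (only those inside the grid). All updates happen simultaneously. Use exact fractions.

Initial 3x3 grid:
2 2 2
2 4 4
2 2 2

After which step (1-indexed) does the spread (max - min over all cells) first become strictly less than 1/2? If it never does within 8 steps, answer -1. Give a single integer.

Answer: 2

Derivation:
Step 1: max=3, min=2, spread=1
Step 2: max=167/60, min=93/40, spread=11/24
  -> spread < 1/2 first at step 2
Step 3: max=9799/3600, min=143/60, spread=1219/3600
Step 4: max=572603/216000, min=116759/48000, spread=755/3456
Step 5: max=34025491/12960000, min=21360119/8640000, spread=6353/41472
Step 6: max=2020258127/777600000, min=1291077293/518400000, spread=53531/497664
Step 7: max=120552444319/46656000000, min=2889614173/1152000000, spread=450953/5971968
Step 8: max=7199069793443/2799360000000, min=4700446450837/1866240000000, spread=3799043/71663616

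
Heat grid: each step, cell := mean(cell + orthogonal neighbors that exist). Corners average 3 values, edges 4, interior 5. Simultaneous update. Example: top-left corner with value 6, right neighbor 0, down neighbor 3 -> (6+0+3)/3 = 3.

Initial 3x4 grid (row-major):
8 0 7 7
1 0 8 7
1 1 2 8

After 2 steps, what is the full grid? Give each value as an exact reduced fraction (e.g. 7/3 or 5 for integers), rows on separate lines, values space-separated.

Answer: 37/12 57/16 421/80 20/3
17/8 281/100 491/100 749/120
3/2 35/16 973/240 215/36

Derivation:
After step 1:
  3 15/4 11/2 7
  5/2 2 24/5 15/2
  1 1 19/4 17/3
After step 2:
  37/12 57/16 421/80 20/3
  17/8 281/100 491/100 749/120
  3/2 35/16 973/240 215/36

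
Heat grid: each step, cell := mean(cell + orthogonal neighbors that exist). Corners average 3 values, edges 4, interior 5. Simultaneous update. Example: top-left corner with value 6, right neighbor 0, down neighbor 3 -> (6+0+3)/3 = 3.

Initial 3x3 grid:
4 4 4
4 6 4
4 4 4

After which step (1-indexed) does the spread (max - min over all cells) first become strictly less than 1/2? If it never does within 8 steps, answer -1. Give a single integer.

Answer: 2

Derivation:
Step 1: max=9/2, min=4, spread=1/2
Step 2: max=112/25, min=169/40, spread=51/200
  -> spread < 1/2 first at step 2
Step 3: max=10423/2400, min=767/180, spread=589/7200
Step 4: max=64943/15000, min=617081/144000, spread=31859/720000
Step 5: max=37251607/8640000, min=3864721/900000, spread=751427/43200000
Step 6: max=232634687/54000000, min=2228663129/518400000, spread=23149331/2592000000
Step 7: max=133898654263/31104000000, min=13934931889/3240000000, spread=616540643/155520000000
Step 8: max=836712453983/194400000000, min=8028892008761/1866240000000, spread=17737747379/9331200000000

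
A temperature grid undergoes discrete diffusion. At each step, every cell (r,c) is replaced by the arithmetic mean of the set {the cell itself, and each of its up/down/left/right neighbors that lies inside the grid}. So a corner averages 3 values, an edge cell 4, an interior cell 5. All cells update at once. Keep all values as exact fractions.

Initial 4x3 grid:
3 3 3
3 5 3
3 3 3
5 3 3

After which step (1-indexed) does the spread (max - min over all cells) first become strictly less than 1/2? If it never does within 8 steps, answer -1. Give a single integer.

Answer: 2

Derivation:
Step 1: max=11/3, min=3, spread=2/3
Step 2: max=32/9, min=19/6, spread=7/18
  -> spread < 1/2 first at step 2
Step 3: max=3767/1080, min=3893/1200, spread=2633/10800
Step 4: max=185479/54000, min=118261/36000, spread=647/4320
Step 5: max=13278617/3888000, min=4274539/1296000, spread=455/3888
Step 6: max=791464603/233280000, min=257619101/77760000, spread=186073/2332800
Step 7: max=47351237177/13996800000, min=15478218559/4665600000, spread=1833163/27993600
Step 8: max=2832799033243/839808000000, min=930798609581/279936000000, spread=80806409/1679616000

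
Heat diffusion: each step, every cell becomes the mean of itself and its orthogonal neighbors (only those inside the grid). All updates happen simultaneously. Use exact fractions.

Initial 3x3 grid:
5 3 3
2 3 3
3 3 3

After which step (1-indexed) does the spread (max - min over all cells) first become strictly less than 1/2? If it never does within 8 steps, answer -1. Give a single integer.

Answer: 2

Derivation:
Step 1: max=7/2, min=8/3, spread=5/6
Step 2: max=121/36, min=43/15, spread=89/180
  -> spread < 1/2 first at step 2
Step 3: max=23033/7200, min=529/180, spread=1873/7200
Step 4: max=409981/129600, min=160597/54000, spread=122741/648000
Step 5: max=80846897/25920000, min=215879/72000, spread=3130457/25920000
Step 6: max=1448867029/466560000, min=146832637/48600000, spread=196368569/2332800000
Step 7: max=86470070063/27993600000, min=7069499849/2332800000, spread=523543/8957952
Step 8: max=5176132378861/1679616000000, min=70933568413/23328000000, spread=4410589/107495424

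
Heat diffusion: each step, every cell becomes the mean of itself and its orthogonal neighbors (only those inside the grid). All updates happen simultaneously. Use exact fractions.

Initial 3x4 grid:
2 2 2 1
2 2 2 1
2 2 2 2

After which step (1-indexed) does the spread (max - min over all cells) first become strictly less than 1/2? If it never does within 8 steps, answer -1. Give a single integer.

Answer: 2

Derivation:
Step 1: max=2, min=4/3, spread=2/3
Step 2: max=2, min=55/36, spread=17/36
  -> spread < 1/2 first at step 2
Step 3: max=2, min=3473/2160, spread=847/2160
Step 4: max=446/225, min=54169/32400, spread=2011/6480
Step 5: max=212287/108000, min=6645217/3888000, spread=199423/777600
Step 6: max=4204751/2160000, min=405655133/233280000, spread=1938319/9331200
Step 7: max=375355801/194400000, min=24631922947/13996800000, spread=95747789/559872000
Step 8: max=22354856059/11664000000, min=1492046744873/839808000000, spread=940023131/6718464000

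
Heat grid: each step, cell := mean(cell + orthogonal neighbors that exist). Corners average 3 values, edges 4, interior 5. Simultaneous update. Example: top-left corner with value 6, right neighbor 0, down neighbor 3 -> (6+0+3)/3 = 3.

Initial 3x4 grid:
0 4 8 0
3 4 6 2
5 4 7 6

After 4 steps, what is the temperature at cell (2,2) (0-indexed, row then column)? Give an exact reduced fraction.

Answer: 338549/72000

Derivation:
Step 1: cell (2,2) = 23/4
Step 2: cell (2,2) = 423/80
Step 3: cell (2,2) = 3889/800
Step 4: cell (2,2) = 338549/72000
Full grid after step 4:
  118753/32400 421051/108000 451261/108000 272951/64800
  828107/216000 753011/180000 398143/90000 1929829/432000
  88777/21600 317909/72000 338549/72000 50471/10800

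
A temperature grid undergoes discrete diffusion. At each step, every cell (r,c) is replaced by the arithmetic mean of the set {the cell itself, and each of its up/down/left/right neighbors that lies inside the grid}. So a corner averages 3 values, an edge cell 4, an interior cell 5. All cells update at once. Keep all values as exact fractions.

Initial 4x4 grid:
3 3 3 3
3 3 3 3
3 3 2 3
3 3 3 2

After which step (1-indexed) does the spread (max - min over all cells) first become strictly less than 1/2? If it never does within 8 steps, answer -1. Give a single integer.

Step 1: max=3, min=5/2, spread=1/2
Step 2: max=3, min=23/9, spread=4/9
  -> spread < 1/2 first at step 2
Step 3: max=3, min=1447/540, spread=173/540
Step 4: max=1787/600, min=10909/4050, spread=4613/16200
Step 5: max=53531/18000, min=665807/243000, spread=113723/486000
Step 6: max=319477/108000, min=20119931/7290000, spread=2889533/14580000
Step 7: max=9556717/3240000, min=304381063/109350000, spread=72632543/437400000
Step 8: max=1428002657/486000000, min=18361305743/6561000000, spread=1833460253/13122000000

Answer: 2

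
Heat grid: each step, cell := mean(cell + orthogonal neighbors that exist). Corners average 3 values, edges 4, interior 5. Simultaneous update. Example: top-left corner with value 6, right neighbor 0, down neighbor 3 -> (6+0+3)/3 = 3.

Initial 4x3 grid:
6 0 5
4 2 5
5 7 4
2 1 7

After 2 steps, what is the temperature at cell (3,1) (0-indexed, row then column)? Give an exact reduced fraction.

Answer: 883/240

Derivation:
Step 1: cell (3,1) = 17/4
Step 2: cell (3,1) = 883/240
Full grid after step 2:
  65/18 811/240 127/36
  941/240 189/50 1001/240
  913/240 219/50 351/80
  137/36 883/240 14/3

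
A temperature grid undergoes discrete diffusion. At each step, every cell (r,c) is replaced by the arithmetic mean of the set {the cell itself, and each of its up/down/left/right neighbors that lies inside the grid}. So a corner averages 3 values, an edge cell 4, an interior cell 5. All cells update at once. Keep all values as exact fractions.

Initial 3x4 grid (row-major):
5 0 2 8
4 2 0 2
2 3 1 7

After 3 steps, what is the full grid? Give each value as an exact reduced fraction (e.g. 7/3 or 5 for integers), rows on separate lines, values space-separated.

After step 1:
  3 9/4 5/2 4
  13/4 9/5 7/5 17/4
  3 2 11/4 10/3
After step 2:
  17/6 191/80 203/80 43/12
  221/80 107/50 127/50 779/240
  11/4 191/80 569/240 31/9
After step 3:
  479/180 5939/2400 6629/2400 281/90
  12583/4800 4887/2000 15401/6000 46129/14400
  79/30 5789/2400 19337/7200 1631/540

Answer: 479/180 5939/2400 6629/2400 281/90
12583/4800 4887/2000 15401/6000 46129/14400
79/30 5789/2400 19337/7200 1631/540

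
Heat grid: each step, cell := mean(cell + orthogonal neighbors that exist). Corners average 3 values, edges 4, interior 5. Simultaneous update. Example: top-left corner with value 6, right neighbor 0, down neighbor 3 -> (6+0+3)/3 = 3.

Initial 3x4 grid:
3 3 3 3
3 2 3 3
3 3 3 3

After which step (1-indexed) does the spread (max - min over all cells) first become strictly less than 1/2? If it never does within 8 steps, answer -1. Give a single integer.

Answer: 1

Derivation:
Step 1: max=3, min=11/4, spread=1/4
  -> spread < 1/2 first at step 1
Step 2: max=3, min=277/100, spread=23/100
Step 3: max=1187/400, min=13589/4800, spread=131/960
Step 4: max=21209/7200, min=123049/43200, spread=841/8640
Step 5: max=4226627/1440000, min=49297949/17280000, spread=56863/691200
Step 6: max=37890457/12960000, min=445025659/155520000, spread=386393/6220800
Step 7: max=15131641187/5184000000, min=178230276869/62208000000, spread=26795339/497664000
Step 8: max=906033850333/311040000000, min=10713624285871/3732480000000, spread=254051069/5971968000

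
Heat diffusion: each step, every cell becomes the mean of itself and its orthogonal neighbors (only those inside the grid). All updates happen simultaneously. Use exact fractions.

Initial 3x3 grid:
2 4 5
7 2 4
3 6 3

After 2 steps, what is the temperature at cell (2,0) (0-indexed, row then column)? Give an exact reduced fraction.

Answer: 37/9

Derivation:
Step 1: cell (2,0) = 16/3
Step 2: cell (2,0) = 37/9
Full grid after step 2:
  133/36 991/240 133/36
  533/120 367/100 503/120
  37/9 533/120 34/9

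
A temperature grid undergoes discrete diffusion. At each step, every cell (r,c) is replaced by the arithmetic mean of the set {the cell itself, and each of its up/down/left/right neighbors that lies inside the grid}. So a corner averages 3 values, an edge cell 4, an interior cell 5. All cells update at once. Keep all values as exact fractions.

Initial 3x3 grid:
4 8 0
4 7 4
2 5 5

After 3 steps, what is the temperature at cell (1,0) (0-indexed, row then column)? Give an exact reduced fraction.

Step 1: cell (1,0) = 17/4
Step 2: cell (1,0) = 377/80
Step 3: cell (1,0) = 7353/1600
Full grid after step 3:
  1297/270 67027/14400 1099/240
  7353/1600 28249/6000 16163/3600
  2449/540 64927/14400 9871/2160

Answer: 7353/1600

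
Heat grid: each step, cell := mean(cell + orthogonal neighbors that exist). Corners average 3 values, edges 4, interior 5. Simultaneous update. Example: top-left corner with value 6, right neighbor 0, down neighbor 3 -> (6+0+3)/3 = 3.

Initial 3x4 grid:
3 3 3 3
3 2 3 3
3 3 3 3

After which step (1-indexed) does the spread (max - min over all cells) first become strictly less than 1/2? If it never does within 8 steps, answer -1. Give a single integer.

Step 1: max=3, min=11/4, spread=1/4
  -> spread < 1/2 first at step 1
Step 2: max=3, min=277/100, spread=23/100
Step 3: max=1187/400, min=13589/4800, spread=131/960
Step 4: max=21209/7200, min=123049/43200, spread=841/8640
Step 5: max=4226627/1440000, min=49297949/17280000, spread=56863/691200
Step 6: max=37890457/12960000, min=445025659/155520000, spread=386393/6220800
Step 7: max=15131641187/5184000000, min=178230276869/62208000000, spread=26795339/497664000
Step 8: max=906033850333/311040000000, min=10713624285871/3732480000000, spread=254051069/5971968000

Answer: 1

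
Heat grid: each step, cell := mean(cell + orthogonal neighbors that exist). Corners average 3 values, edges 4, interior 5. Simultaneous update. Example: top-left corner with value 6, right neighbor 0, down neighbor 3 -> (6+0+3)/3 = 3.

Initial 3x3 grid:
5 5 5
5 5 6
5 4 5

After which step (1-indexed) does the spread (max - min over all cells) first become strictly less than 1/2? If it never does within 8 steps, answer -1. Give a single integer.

Step 1: max=16/3, min=14/3, spread=2/3
Step 2: max=187/36, min=173/36, spread=7/18
  -> spread < 1/2 first at step 2
Step 3: max=2221/432, min=2099/432, spread=61/216
Step 4: max=26431/5184, min=25409/5184, spread=511/2592
Step 5: max=315349/62208, min=306731/62208, spread=4309/31104
Step 6: max=3768775/746496, min=3696185/746496, spread=36295/373248
Step 7: max=45095533/8957952, min=44483987/8957952, spread=305773/4478976
Step 8: max=540053071/107495424, min=534901169/107495424, spread=2575951/53747712

Answer: 2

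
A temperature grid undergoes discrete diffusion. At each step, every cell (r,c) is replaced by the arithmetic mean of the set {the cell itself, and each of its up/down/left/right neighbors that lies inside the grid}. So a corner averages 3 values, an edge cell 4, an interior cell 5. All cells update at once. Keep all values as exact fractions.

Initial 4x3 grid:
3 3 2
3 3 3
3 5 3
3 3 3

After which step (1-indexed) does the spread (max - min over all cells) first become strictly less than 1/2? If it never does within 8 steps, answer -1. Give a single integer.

Answer: 3

Derivation:
Step 1: max=7/2, min=8/3, spread=5/6
Step 2: max=173/50, min=49/18, spread=166/225
Step 3: max=8011/2400, min=41951/14400, spread=1223/2880
  -> spread < 1/2 first at step 3
Step 4: max=71351/21600, min=381791/129600, spread=9263/25920
Step 5: max=28310371/8640000, min=23419999/7776000, spread=20593349/77760000
Step 6: max=253411961/77760000, min=1414926041/466560000, spread=4221829/18662400
Step 7: max=100717517851/31104000000, min=85687638019/27993600000, spread=49581280469/279936000000
Step 8: max=902876810141/279936000000, min=5166575323721/1679616000000, spread=2005484297/13436928000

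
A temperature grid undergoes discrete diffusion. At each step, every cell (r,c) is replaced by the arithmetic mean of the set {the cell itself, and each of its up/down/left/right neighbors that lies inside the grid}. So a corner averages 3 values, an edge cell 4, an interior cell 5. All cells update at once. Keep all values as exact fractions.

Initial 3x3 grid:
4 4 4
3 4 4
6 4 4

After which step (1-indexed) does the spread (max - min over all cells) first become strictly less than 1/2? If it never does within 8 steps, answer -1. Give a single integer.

Answer: 2

Derivation:
Step 1: max=9/2, min=11/3, spread=5/6
Step 2: max=157/36, min=58/15, spread=89/180
  -> spread < 1/2 first at step 2
Step 3: max=30233/7200, min=709/180, spread=1873/7200
Step 4: max=539581/129600, min=214597/54000, spread=122741/648000
Step 5: max=106766897/25920000, min=287879/72000, spread=3130457/25920000
Step 6: max=1915427029/466560000, min=195432637/48600000, spread=196368569/2332800000
Step 7: max=114463670063/27993600000, min=9402299849/2332800000, spread=523543/8957952
Step 8: max=6855748378861/1679616000000, min=94261568413/23328000000, spread=4410589/107495424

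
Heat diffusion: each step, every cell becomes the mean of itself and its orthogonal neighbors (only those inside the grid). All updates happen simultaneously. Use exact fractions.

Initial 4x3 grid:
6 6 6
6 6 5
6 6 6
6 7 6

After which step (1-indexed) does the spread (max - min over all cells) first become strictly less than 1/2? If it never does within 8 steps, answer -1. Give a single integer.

Step 1: max=19/3, min=17/3, spread=2/3
Step 2: max=1507/240, min=689/120, spread=43/80
Step 3: max=13397/2160, min=6269/1080, spread=859/2160
  -> spread < 1/2 first at step 3
Step 4: max=159131/25920, min=37987/6480, spread=7183/25920
Step 5: max=9521329/1555200, min=1142869/194400, spread=378377/1555200
Step 6: max=568571867/93312000, min=4306229/729000, spread=3474911/18662400
Step 7: max=34028621233/5598720000, min=2072288183/349920000, spread=174402061/1119744000
Step 8: max=2036376223187/335923200000, min=62334363491/10497600000, spread=1667063659/13436928000

Answer: 3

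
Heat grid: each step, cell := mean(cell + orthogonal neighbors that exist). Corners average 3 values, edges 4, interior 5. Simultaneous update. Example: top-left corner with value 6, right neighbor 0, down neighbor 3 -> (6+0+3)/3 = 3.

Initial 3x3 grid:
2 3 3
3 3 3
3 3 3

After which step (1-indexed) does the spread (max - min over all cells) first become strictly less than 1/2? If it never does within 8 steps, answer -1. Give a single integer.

Answer: 1

Derivation:
Step 1: max=3, min=8/3, spread=1/3
  -> spread < 1/2 first at step 1
Step 2: max=3, min=49/18, spread=5/18
Step 3: max=3, min=607/216, spread=41/216
Step 4: max=1069/360, min=36749/12960, spread=347/2592
Step 5: max=10643/3600, min=2225863/777600, spread=2921/31104
Step 6: max=1270517/432000, min=134139461/46656000, spread=24611/373248
Step 7: max=28503259/9720000, min=8079357967/2799360000, spread=207329/4478976
Step 8: max=1516398401/518400000, min=485854847549/167961600000, spread=1746635/53747712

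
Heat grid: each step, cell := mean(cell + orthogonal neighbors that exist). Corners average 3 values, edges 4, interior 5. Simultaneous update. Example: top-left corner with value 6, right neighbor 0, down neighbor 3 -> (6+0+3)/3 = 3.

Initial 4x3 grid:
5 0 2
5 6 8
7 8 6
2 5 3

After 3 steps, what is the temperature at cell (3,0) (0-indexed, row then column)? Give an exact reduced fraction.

Step 1: cell (3,0) = 14/3
Step 2: cell (3,0) = 44/9
Step 3: cell (3,0) = 11179/2160
Full grid after step 3:
  4657/1080 62021/14400 584/135
  35903/7200 29779/6000 36203/7200
  37933/7200 16327/3000 38833/7200
  11179/2160 37253/7200 11449/2160

Answer: 11179/2160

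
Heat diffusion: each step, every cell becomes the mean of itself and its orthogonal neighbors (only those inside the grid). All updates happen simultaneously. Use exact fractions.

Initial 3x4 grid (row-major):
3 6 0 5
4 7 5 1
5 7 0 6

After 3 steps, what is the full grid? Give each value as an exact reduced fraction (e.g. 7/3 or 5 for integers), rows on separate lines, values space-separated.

Answer: 10043/2160 7391/1800 1533/400 749/240
67463/14400 1747/375 10861/3000 50893/14400
2717/540 32339/7200 29819/7200 3613/1080

Derivation:
After step 1:
  13/3 4 4 2
  19/4 29/5 13/5 17/4
  16/3 19/4 9/2 7/3
After step 2:
  157/36 68/15 63/20 41/12
  1213/240 219/50 423/100 671/240
  89/18 1223/240 851/240 133/36
After step 3:
  10043/2160 7391/1800 1533/400 749/240
  67463/14400 1747/375 10861/3000 50893/14400
  2717/540 32339/7200 29819/7200 3613/1080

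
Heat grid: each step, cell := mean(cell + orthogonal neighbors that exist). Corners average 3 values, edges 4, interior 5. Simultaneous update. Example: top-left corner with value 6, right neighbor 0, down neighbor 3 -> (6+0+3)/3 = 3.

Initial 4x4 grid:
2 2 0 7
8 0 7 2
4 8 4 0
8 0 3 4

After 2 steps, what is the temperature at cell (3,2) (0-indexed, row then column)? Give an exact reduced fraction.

Answer: 427/120

Derivation:
Step 1: cell (3,2) = 11/4
Step 2: cell (3,2) = 427/120
Full grid after step 2:
  17/6 7/2 53/20 11/3
  39/8 153/50 4 121/40
  177/40 487/100 309/100 397/120
  21/4 147/40 427/120 91/36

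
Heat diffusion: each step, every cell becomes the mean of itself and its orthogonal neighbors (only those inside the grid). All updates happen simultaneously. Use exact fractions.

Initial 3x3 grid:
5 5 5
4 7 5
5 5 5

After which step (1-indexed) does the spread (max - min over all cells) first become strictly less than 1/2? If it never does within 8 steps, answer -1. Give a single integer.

Step 1: max=11/2, min=14/3, spread=5/6
Step 2: max=539/100, min=1187/240, spread=533/1200
  -> spread < 1/2 first at step 2
Step 3: max=12739/2400, min=10927/2160, spread=5381/21600
Step 4: max=56687/10800, min=4408523/864000, spread=126437/864000
Step 5: max=45197351/8640000, min=39947143/7776000, spread=7304729/77760000
Step 6: max=67526111/12960000, min=16017451907/3110400000, spread=188814733/3110400000
Step 7: max=53946063353/10368000000, min=144521889487/27993600000, spread=11324815661/279936000000
Step 8: max=727097609947/139968000000, min=57861888491963/11197440000000, spread=101973434599/3732480000000

Answer: 2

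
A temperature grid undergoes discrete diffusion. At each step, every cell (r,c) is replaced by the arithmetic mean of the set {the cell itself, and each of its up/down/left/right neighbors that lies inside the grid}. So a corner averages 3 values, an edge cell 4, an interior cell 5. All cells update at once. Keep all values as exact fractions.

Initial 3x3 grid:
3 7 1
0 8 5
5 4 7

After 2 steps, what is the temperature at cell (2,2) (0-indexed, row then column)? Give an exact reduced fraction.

Answer: 199/36

Derivation:
Step 1: cell (2,2) = 16/3
Step 2: cell (2,2) = 199/36
Full grid after step 2:
  145/36 1033/240 43/9
  227/60 124/25 1183/240
  13/3 287/60 199/36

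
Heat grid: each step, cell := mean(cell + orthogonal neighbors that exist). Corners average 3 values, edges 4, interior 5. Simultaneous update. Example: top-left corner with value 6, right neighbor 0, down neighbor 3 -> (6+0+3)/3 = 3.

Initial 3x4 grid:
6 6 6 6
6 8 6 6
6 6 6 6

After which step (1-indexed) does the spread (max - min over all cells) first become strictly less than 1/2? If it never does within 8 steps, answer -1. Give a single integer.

Step 1: max=13/2, min=6, spread=1/2
Step 2: max=323/50, min=6, spread=23/50
  -> spread < 1/2 first at step 2
Step 3: max=15211/2400, min=1213/200, spread=131/480
Step 4: max=136151/21600, min=21991/3600, spread=841/4320
Step 5: max=54382051/8640000, min=4413373/720000, spread=56863/345600
Step 6: max=488094341/77760000, min=39869543/6480000, spread=386393/3110400
Step 7: max=195017723131/31104000000, min=15972358813/2592000000, spread=26795339/248832000
Step 8: max=11681255714129/1866240000000, min=960206149667/155520000000, spread=254051069/2985984000

Answer: 2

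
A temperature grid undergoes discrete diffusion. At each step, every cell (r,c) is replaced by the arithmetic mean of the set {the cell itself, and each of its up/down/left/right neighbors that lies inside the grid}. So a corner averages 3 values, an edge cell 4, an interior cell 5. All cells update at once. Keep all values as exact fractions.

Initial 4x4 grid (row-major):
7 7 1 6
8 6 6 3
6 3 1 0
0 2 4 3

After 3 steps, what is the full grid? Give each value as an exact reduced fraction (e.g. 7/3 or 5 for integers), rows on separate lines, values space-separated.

Answer: 2653/432 7771/1440 33047/7200 8159/2160
983/180 29939/6000 4633/1200 12541/3600
1939/450 22393/6000 19091/6000 9649/3600
7291/2160 21709/7200 18413/7200 5273/2160

Derivation:
After step 1:
  22/3 21/4 5 10/3
  27/4 6 17/5 15/4
  17/4 18/5 14/5 7/4
  8/3 9/4 5/2 7/3
After step 2:
  58/9 283/48 1019/240 145/36
  73/12 5 419/100 367/120
  259/60 189/50 281/100 319/120
  55/18 661/240 593/240 79/36
After step 3:
  2653/432 7771/1440 33047/7200 8159/2160
  983/180 29939/6000 4633/1200 12541/3600
  1939/450 22393/6000 19091/6000 9649/3600
  7291/2160 21709/7200 18413/7200 5273/2160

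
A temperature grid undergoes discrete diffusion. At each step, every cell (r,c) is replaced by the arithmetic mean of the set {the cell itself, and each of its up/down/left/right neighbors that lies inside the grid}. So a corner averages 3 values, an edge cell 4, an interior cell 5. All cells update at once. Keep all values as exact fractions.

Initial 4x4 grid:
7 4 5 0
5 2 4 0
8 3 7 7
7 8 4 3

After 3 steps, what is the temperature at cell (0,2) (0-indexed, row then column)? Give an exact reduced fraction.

Answer: 24517/7200

Derivation:
Step 1: cell (0,2) = 13/4
Step 2: cell (0,2) = 781/240
Step 3: cell (0,2) = 24517/7200
Full grid after step 3:
  2579/540 30773/7200 24517/7200 6391/2160
  37523/7200 1688/375 23173/6000 6043/1800
  40627/7200 31963/6000 1714/375 7573/1800
  13321/2160 10183/1800 9373/1800 509/108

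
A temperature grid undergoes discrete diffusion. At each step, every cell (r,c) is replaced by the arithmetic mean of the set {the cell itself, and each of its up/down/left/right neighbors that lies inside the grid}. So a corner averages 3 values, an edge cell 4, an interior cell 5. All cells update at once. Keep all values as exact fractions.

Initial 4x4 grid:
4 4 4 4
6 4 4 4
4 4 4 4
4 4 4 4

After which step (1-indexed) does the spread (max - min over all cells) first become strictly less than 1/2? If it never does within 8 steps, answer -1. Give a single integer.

Answer: 3

Derivation:
Step 1: max=14/3, min=4, spread=2/3
Step 2: max=271/60, min=4, spread=31/60
Step 3: max=2371/540, min=4, spread=211/540
  -> spread < 1/2 first at step 3
Step 4: max=232843/54000, min=4, spread=16843/54000
Step 5: max=2082643/486000, min=18079/4500, spread=130111/486000
Step 6: max=61962367/14580000, min=1087159/270000, spread=3255781/14580000
Step 7: max=1849953691/437400000, min=1091107/270000, spread=82360351/437400000
Step 8: max=55239316891/13122000000, min=196906441/48600000, spread=2074577821/13122000000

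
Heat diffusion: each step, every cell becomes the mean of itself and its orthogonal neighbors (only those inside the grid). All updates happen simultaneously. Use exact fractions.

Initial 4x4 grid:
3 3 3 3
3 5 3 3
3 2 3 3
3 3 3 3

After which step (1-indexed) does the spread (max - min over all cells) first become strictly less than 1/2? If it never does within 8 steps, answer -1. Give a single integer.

Answer: 3

Derivation:
Step 1: max=7/2, min=11/4, spread=3/4
Step 2: max=84/25, min=17/6, spread=79/150
Step 3: max=491/150, min=6989/2400, spread=289/800
  -> spread < 1/2 first at step 3
Step 4: max=69911/21600, min=14201/4800, spread=12013/43200
Step 5: max=861841/270000, min=128839/43200, spread=75463/360000
Step 6: max=61807883/19440000, min=64757167/21600000, spread=35264327/194400000
Step 7: max=1840722749/583200000, min=585069707/194400000, spread=21378407/145800000
Step 8: max=55033053131/17496000000, min=17624254781/5832000000, spread=540072197/4374000000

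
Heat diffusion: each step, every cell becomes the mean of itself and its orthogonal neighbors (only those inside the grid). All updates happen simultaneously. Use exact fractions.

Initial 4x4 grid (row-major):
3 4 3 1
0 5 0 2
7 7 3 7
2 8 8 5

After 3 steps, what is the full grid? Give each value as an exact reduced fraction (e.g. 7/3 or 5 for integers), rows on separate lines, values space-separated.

After step 1:
  7/3 15/4 2 2
  15/4 16/5 13/5 5/2
  4 6 5 17/4
  17/3 25/4 6 20/3
After step 2:
  59/18 677/240 207/80 13/6
  797/240 193/50 153/50 227/80
  233/48 489/100 477/100 221/48
  191/36 287/48 287/48 203/36
After step 3:
  3391/1080 22583/7200 2127/800 911/360
  27563/7200 10771/3000 3423/1000 7601/2400
  33067/7200 3653/750 6991/1500 32131/7200
  581/108 39877/7200 40261/7200 146/27

Answer: 3391/1080 22583/7200 2127/800 911/360
27563/7200 10771/3000 3423/1000 7601/2400
33067/7200 3653/750 6991/1500 32131/7200
581/108 39877/7200 40261/7200 146/27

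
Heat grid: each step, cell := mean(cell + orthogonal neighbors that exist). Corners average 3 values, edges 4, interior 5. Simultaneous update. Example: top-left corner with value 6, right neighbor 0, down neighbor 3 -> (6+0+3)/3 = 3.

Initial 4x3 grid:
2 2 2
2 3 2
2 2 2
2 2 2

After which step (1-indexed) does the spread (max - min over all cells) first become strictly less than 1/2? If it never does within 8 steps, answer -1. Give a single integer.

Step 1: max=9/4, min=2, spread=1/4
  -> spread < 1/2 first at step 1
Step 2: max=223/100, min=2, spread=23/100
Step 3: max=10411/4800, min=813/400, spread=131/960
Step 4: max=92951/43200, min=14791/7200, spread=841/8640
Step 5: max=37102051/17280000, min=2973373/1440000, spread=56863/691200
Step 6: max=332574341/155520000, min=26909543/12960000, spread=386393/6220800
Step 7: max=132809723131/62208000000, min=10788358813/5184000000, spread=26795339/497664000
Step 8: max=7948775714129/3732480000000, min=649166149667/311040000000, spread=254051069/5971968000

Answer: 1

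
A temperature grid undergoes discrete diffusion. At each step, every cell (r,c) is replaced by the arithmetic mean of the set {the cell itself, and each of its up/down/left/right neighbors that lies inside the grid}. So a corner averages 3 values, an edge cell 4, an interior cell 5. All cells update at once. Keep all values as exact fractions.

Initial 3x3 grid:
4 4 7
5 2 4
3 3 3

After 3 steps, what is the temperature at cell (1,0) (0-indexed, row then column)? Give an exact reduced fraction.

Step 1: cell (1,0) = 7/2
Step 2: cell (1,0) = 151/40
Step 3: cell (1,0) = 8837/2400
Full grid after step 3:
  8711/2160 58897/14400 3047/720
  8837/2400 11407/3000 13843/3600
  7501/2160 16349/4800 7691/2160

Answer: 8837/2400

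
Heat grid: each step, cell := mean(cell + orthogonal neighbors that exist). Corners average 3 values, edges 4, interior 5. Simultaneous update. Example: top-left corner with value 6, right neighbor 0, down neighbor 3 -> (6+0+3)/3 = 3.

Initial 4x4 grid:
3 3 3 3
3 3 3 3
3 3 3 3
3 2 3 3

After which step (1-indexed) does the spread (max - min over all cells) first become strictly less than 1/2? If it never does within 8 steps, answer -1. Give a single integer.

Answer: 1

Derivation:
Step 1: max=3, min=8/3, spread=1/3
  -> spread < 1/2 first at step 1
Step 2: max=3, min=329/120, spread=31/120
Step 3: max=3, min=3029/1080, spread=211/1080
Step 4: max=3, min=307157/108000, spread=16843/108000
Step 5: max=26921/9000, min=2777357/972000, spread=130111/972000
Step 6: max=1612841/540000, min=83837633/29160000, spread=3255781/29160000
Step 7: max=1608893/540000, min=2524046309/874800000, spread=82360351/874800000
Step 8: max=289093559/97200000, min=75980683109/26244000000, spread=2074577821/26244000000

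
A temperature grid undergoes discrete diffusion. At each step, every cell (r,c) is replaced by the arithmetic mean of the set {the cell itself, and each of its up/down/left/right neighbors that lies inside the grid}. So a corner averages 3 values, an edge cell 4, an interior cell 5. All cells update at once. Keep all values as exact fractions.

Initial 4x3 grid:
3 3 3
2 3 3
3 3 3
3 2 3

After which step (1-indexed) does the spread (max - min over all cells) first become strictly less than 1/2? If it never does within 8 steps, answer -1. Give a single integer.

Step 1: max=3, min=8/3, spread=1/3
  -> spread < 1/2 first at step 1
Step 2: max=3, min=653/240, spread=67/240
Step 3: max=529/180, min=5893/2160, spread=91/432
Step 4: max=15743/5400, min=356477/129600, spread=4271/25920
Step 5: max=34711/12000, min=21499003/7776000, spread=39749/311040
Step 6: max=6993581/2430000, min=1295781977/466560000, spread=1879423/18662400
Step 7: max=1671720041/583200000, min=78022888843/27993600000, spread=3551477/44789760
Step 8: max=8333848787/2916000000, min=4694492923937/1679616000000, spread=846431819/13436928000

Answer: 1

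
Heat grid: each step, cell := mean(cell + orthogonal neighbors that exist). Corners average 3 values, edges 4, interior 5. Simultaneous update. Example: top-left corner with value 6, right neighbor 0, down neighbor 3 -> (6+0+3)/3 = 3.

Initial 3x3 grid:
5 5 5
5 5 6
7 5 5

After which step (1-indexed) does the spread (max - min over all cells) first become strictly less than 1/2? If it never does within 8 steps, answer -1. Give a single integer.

Step 1: max=17/3, min=5, spread=2/3
Step 2: max=50/9, min=77/15, spread=19/45
  -> spread < 1/2 first at step 2
Step 3: max=1469/270, min=9353/1800, spread=1321/5400
Step 4: max=174821/32400, min=677359/129600, spread=877/5184
Step 5: max=1303439/243000, min=40788173/7776000, spread=7375/62208
Step 6: max=623517539/116640000, min=2455227031/466560000, spread=62149/746496
Step 7: max=18659008829/3499200000, min=147635998757/27993600000, spread=523543/8957952
Step 8: max=2235436121201/419904000000, min=8872829031679/1679616000000, spread=4410589/107495424

Answer: 2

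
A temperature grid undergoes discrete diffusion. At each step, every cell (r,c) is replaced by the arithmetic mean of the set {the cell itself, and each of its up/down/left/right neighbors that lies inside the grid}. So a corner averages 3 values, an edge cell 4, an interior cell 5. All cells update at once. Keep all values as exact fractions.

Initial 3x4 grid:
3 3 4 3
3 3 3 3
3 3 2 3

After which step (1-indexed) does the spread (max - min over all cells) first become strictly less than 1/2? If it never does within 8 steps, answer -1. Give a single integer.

Answer: 2

Derivation:
Step 1: max=10/3, min=8/3, spread=2/3
Step 2: max=77/24, min=67/24, spread=5/12
  -> spread < 1/2 first at step 2
Step 3: max=677/216, min=619/216, spread=29/108
Step 4: max=167/54, min=157/54, spread=5/27
Step 5: max=7943/2592, min=7609/2592, spread=167/1296
Step 6: max=23681/7776, min=22975/7776, spread=353/3888
Step 7: max=565867/186624, min=553877/186624, spread=5995/93312
Step 8: max=3384791/1119744, min=3333673/1119744, spread=25559/559872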